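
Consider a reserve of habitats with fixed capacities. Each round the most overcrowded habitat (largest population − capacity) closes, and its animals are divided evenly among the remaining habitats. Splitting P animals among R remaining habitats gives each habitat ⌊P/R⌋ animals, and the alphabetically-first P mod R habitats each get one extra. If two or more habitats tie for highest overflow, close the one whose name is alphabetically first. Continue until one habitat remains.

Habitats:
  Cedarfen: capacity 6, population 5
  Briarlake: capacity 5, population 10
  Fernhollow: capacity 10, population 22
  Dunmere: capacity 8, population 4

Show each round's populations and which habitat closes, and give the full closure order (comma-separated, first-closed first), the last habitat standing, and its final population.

Closure order: Fernhollow, Briarlake, Cedarfen
Last habitat: Dunmere with 41 animals

Round 1: Briarlake=10 Cedarfen=5 Dunmere=4 Fernhollow=22 → close Fernhollow (overflow 12)
  22÷3 = 7 each, +1 to first 1
Round 2: Briarlake=18 Cedarfen=12 Dunmere=11 → close Briarlake (overflow 13)
  18÷2 = 9 each, +1 to first 0
Round 3: Cedarfen=21 Dunmere=20 → close Cedarfen (overflow 15)
  21÷1 = 21 each, +1 to first 0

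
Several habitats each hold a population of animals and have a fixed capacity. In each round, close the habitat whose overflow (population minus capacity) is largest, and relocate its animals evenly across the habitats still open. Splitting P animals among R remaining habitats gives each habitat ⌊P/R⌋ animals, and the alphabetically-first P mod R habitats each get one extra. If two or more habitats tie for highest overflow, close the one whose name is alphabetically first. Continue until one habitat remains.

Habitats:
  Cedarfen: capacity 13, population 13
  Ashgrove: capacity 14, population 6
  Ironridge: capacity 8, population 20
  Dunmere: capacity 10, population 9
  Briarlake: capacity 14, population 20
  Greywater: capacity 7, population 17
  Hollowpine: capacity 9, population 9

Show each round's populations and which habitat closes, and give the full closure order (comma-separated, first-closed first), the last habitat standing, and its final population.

Round 1: Ashgrove=6 Briarlake=20 Cedarfen=13 Dunmere=9 Greywater=17 Hollowpine=9 Ironridge=20 → close Ironridge (overflow 12)
  20÷6 = 3 each, +1 to first 2
Round 2: Ashgrove=10 Briarlake=24 Cedarfen=16 Dunmere=12 Greywater=20 Hollowpine=12 → close Greywater (overflow 13)
  20÷5 = 4 each, +1 to first 0
Round 3: Ashgrove=14 Briarlake=28 Cedarfen=20 Dunmere=16 Hollowpine=16 → close Briarlake (overflow 14)
  28÷4 = 7 each, +1 to first 0
Round 4: Ashgrove=21 Cedarfen=27 Dunmere=23 Hollowpine=23 → close Cedarfen (overflow 14)
  27÷3 = 9 each, +1 to first 0
Round 5: Ashgrove=30 Dunmere=32 Hollowpine=32 → close Hollowpine (overflow 23)
  32÷2 = 16 each, +1 to first 0
Round 6: Ashgrove=46 Dunmere=48 → close Dunmere (overflow 38)
  48÷1 = 48 each, +1 to first 0

Closure order: Ironridge, Greywater, Briarlake, Cedarfen, Hollowpine, Dunmere
Last habitat: Ashgrove with 94 animals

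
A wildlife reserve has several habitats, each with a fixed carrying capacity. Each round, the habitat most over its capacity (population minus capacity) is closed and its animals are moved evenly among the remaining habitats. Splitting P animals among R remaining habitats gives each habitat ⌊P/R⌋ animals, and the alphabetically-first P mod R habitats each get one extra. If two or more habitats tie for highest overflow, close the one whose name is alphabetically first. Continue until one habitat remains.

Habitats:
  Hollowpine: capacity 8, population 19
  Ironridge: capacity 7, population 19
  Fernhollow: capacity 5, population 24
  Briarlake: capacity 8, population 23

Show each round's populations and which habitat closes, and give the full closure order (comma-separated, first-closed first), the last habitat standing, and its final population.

Closure order: Fernhollow, Briarlake, Hollowpine
Last habitat: Ironridge with 85 animals

Round 1: Briarlake=23 Fernhollow=24 Hollowpine=19 Ironridge=19 → close Fernhollow (overflow 19)
  24÷3 = 8 each, +1 to first 0
Round 2: Briarlake=31 Hollowpine=27 Ironridge=27 → close Briarlake (overflow 23)
  31÷2 = 15 each, +1 to first 1
Round 3: Hollowpine=43 Ironridge=42 → close Hollowpine (overflow 35)
  43÷1 = 43 each, +1 to first 0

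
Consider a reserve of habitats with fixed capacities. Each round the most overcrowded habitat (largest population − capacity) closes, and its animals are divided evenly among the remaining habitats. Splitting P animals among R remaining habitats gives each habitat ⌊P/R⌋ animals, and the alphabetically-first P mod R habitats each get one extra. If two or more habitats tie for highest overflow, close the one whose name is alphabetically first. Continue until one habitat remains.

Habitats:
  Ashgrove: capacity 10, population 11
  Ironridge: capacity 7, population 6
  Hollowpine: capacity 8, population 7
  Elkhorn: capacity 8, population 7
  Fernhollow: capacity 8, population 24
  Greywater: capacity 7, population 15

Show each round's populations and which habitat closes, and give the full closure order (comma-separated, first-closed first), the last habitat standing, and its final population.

Round 1: Ashgrove=11 Elkhorn=7 Fernhollow=24 Greywater=15 Hollowpine=7 Ironridge=6 → close Fernhollow (overflow 16)
  24÷5 = 4 each, +1 to first 4
Round 2: Ashgrove=16 Elkhorn=12 Greywater=20 Hollowpine=12 Ironridge=10 → close Greywater (overflow 13)
  20÷4 = 5 each, +1 to first 0
Round 3: Ashgrove=21 Elkhorn=17 Hollowpine=17 Ironridge=15 → close Ashgrove (overflow 11)
  21÷3 = 7 each, +1 to first 0
Round 4: Elkhorn=24 Hollowpine=24 Ironridge=22 → close Elkhorn (overflow 16)
  24÷2 = 12 each, +1 to first 0
Round 5: Hollowpine=36 Ironridge=34 → close Hollowpine (overflow 28)
  36÷1 = 36 each, +1 to first 0

Closure order: Fernhollow, Greywater, Ashgrove, Elkhorn, Hollowpine
Last habitat: Ironridge with 70 animals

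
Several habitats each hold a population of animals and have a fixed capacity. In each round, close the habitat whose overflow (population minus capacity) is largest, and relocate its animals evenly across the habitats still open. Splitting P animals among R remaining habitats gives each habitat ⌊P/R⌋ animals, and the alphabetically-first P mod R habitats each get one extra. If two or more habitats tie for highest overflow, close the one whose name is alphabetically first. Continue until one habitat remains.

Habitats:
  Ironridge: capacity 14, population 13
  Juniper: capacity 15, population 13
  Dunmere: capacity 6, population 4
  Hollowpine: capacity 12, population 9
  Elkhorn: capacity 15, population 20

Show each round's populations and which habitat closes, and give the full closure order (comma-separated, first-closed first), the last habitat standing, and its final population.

Round 1: Dunmere=4 Elkhorn=20 Hollowpine=9 Ironridge=13 Juniper=13 → close Elkhorn (overflow 5)
  20÷4 = 5 each, +1 to first 0
Round 2: Dunmere=9 Hollowpine=14 Ironridge=18 Juniper=18 → close Ironridge (overflow 4)
  18÷3 = 6 each, +1 to first 0
Round 3: Dunmere=15 Hollowpine=20 Juniper=24 → close Dunmere (overflow 9)
  15÷2 = 7 each, +1 to first 1
Round 4: Hollowpine=28 Juniper=31 → close Hollowpine (overflow 16)
  28÷1 = 28 each, +1 to first 0

Closure order: Elkhorn, Ironridge, Dunmere, Hollowpine
Last habitat: Juniper with 59 animals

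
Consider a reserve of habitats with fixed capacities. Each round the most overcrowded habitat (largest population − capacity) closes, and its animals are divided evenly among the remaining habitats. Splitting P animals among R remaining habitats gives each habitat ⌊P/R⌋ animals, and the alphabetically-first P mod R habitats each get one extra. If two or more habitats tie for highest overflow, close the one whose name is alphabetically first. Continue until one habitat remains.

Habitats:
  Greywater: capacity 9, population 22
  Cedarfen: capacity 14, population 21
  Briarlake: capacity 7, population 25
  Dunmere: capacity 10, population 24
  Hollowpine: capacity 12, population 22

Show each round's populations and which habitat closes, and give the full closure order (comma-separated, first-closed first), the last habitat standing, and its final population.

Round 1: Briarlake=25 Cedarfen=21 Dunmere=24 Greywater=22 Hollowpine=22 → close Briarlake (overflow 18)
  25÷4 = 6 each, +1 to first 1
Round 2: Cedarfen=28 Dunmere=30 Greywater=28 Hollowpine=28 → close Dunmere (overflow 20)
  30÷3 = 10 each, +1 to first 0
Round 3: Cedarfen=38 Greywater=38 Hollowpine=38 → close Greywater (overflow 29)
  38÷2 = 19 each, +1 to first 0
Round 4: Cedarfen=57 Hollowpine=57 → close Hollowpine (overflow 45)
  57÷1 = 57 each, +1 to first 0

Closure order: Briarlake, Dunmere, Greywater, Hollowpine
Last habitat: Cedarfen with 114 animals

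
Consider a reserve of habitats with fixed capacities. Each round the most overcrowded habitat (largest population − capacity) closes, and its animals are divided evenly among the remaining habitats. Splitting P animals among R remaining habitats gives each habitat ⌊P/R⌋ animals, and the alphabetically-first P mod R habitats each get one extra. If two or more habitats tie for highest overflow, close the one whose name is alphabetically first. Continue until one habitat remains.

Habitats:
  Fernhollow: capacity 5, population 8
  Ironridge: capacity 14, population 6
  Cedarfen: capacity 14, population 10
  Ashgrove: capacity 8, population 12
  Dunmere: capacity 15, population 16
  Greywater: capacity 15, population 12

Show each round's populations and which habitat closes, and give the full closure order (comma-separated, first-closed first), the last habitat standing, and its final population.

Closure order: Ashgrove, Fernhollow, Dunmere, Cedarfen, Greywater
Last habitat: Ironridge with 64 animals

Round 1: Ashgrove=12 Cedarfen=10 Dunmere=16 Fernhollow=8 Greywater=12 Ironridge=6 → close Ashgrove (overflow 4)
  12÷5 = 2 each, +1 to first 2
Round 2: Cedarfen=13 Dunmere=19 Fernhollow=10 Greywater=14 Ironridge=8 → close Fernhollow (overflow 5)
  10÷4 = 2 each, +1 to first 2
Round 3: Cedarfen=16 Dunmere=22 Greywater=16 Ironridge=10 → close Dunmere (overflow 7)
  22÷3 = 7 each, +1 to first 1
Round 4: Cedarfen=24 Greywater=23 Ironridge=17 → close Cedarfen (overflow 10)
  24÷2 = 12 each, +1 to first 0
Round 5: Greywater=35 Ironridge=29 → close Greywater (overflow 20)
  35÷1 = 35 each, +1 to first 0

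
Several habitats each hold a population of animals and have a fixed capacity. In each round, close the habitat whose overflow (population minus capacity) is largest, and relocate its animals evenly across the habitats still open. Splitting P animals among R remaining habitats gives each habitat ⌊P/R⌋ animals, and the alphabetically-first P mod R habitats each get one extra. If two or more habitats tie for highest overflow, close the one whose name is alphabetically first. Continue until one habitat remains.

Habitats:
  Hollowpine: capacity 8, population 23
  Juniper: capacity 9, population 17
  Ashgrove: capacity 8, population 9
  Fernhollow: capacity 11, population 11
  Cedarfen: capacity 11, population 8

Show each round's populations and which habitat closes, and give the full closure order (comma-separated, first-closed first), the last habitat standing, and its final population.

Round 1: Ashgrove=9 Cedarfen=8 Fernhollow=11 Hollowpine=23 Juniper=17 → close Hollowpine (overflow 15)
  23÷4 = 5 each, +1 to first 3
Round 2: Ashgrove=15 Cedarfen=14 Fernhollow=17 Juniper=22 → close Juniper (overflow 13)
  22÷3 = 7 each, +1 to first 1
Round 3: Ashgrove=23 Cedarfen=21 Fernhollow=24 → close Ashgrove (overflow 15)
  23÷2 = 11 each, +1 to first 1
Round 4: Cedarfen=33 Fernhollow=35 → close Fernhollow (overflow 24)
  35÷1 = 35 each, +1 to first 0

Closure order: Hollowpine, Juniper, Ashgrove, Fernhollow
Last habitat: Cedarfen with 68 animals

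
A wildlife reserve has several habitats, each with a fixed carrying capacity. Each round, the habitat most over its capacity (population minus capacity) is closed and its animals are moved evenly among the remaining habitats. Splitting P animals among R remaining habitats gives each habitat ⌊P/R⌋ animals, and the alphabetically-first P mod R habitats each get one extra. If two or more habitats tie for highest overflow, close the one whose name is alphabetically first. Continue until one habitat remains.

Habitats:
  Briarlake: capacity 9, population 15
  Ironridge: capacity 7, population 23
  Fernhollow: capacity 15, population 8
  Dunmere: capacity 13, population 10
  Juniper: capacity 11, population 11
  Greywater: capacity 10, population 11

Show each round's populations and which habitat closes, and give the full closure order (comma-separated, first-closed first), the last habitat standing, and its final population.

Closure order: Ironridge, Briarlake, Greywater, Juniper, Dunmere
Last habitat: Fernhollow with 78 animals

Round 1: Briarlake=15 Dunmere=10 Fernhollow=8 Greywater=11 Ironridge=23 Juniper=11 → close Ironridge (overflow 16)
  23÷5 = 4 each, +1 to first 3
Round 2: Briarlake=20 Dunmere=15 Fernhollow=13 Greywater=15 Juniper=15 → close Briarlake (overflow 11)
  20÷4 = 5 each, +1 to first 0
Round 3: Dunmere=20 Fernhollow=18 Greywater=20 Juniper=20 → close Greywater (overflow 10)
  20÷3 = 6 each, +1 to first 2
Round 4: Dunmere=27 Fernhollow=25 Juniper=26 → close Juniper (overflow 15)
  26÷2 = 13 each, +1 to first 0
Round 5: Dunmere=40 Fernhollow=38 → close Dunmere (overflow 27)
  40÷1 = 40 each, +1 to first 0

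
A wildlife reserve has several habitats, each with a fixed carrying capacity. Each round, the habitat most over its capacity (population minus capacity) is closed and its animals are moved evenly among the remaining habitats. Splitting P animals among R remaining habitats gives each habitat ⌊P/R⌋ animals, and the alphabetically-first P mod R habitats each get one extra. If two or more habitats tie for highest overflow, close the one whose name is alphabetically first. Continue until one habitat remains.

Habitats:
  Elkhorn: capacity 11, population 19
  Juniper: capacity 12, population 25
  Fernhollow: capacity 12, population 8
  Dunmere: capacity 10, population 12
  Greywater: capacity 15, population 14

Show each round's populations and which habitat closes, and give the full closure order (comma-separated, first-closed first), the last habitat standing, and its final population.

Round 1: Dunmere=12 Elkhorn=19 Fernhollow=8 Greywater=14 Juniper=25 → close Juniper (overflow 13)
  25÷4 = 6 each, +1 to first 1
Round 2: Dunmere=19 Elkhorn=25 Fernhollow=14 Greywater=20 → close Elkhorn (overflow 14)
  25÷3 = 8 each, +1 to first 1
Round 3: Dunmere=28 Fernhollow=22 Greywater=28 → close Dunmere (overflow 18)
  28÷2 = 14 each, +1 to first 0
Round 4: Fernhollow=36 Greywater=42 → close Greywater (overflow 27)
  42÷1 = 42 each, +1 to first 0

Closure order: Juniper, Elkhorn, Dunmere, Greywater
Last habitat: Fernhollow with 78 animals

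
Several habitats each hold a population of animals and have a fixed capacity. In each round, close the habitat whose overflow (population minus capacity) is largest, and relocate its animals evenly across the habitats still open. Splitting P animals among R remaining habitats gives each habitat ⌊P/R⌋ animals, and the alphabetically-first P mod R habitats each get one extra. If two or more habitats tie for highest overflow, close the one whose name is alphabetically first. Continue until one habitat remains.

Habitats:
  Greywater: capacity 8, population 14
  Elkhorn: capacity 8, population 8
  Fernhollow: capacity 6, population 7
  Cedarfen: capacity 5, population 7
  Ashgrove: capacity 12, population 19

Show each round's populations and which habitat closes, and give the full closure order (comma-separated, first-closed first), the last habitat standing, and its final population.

Closure order: Ashgrove, Greywater, Cedarfen, Fernhollow
Last habitat: Elkhorn with 55 animals

Round 1: Ashgrove=19 Cedarfen=7 Elkhorn=8 Fernhollow=7 Greywater=14 → close Ashgrove (overflow 7)
  19÷4 = 4 each, +1 to first 3
Round 2: Cedarfen=12 Elkhorn=13 Fernhollow=12 Greywater=18 → close Greywater (overflow 10)
  18÷3 = 6 each, +1 to first 0
Round 3: Cedarfen=18 Elkhorn=19 Fernhollow=18 → close Cedarfen (overflow 13)
  18÷2 = 9 each, +1 to first 0
Round 4: Elkhorn=28 Fernhollow=27 → close Fernhollow (overflow 21)
  27÷1 = 27 each, +1 to first 0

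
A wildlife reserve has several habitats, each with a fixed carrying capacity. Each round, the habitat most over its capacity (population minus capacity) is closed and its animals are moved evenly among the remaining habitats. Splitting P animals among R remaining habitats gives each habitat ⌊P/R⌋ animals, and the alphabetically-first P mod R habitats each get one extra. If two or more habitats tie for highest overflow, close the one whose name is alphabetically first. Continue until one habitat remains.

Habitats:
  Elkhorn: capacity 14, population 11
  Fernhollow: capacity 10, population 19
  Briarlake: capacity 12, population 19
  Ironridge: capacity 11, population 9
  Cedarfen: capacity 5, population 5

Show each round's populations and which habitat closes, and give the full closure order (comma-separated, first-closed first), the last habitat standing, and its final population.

Round 1: Briarlake=19 Cedarfen=5 Elkhorn=11 Fernhollow=19 Ironridge=9 → close Fernhollow (overflow 9)
  19÷4 = 4 each, +1 to first 3
Round 2: Briarlake=24 Cedarfen=10 Elkhorn=16 Ironridge=13 → close Briarlake (overflow 12)
  24÷3 = 8 each, +1 to first 0
Round 3: Cedarfen=18 Elkhorn=24 Ironridge=21 → close Cedarfen (overflow 13)
  18÷2 = 9 each, +1 to first 0
Round 4: Elkhorn=33 Ironridge=30 → close Elkhorn (overflow 19)
  33÷1 = 33 each, +1 to first 0

Closure order: Fernhollow, Briarlake, Cedarfen, Elkhorn
Last habitat: Ironridge with 63 animals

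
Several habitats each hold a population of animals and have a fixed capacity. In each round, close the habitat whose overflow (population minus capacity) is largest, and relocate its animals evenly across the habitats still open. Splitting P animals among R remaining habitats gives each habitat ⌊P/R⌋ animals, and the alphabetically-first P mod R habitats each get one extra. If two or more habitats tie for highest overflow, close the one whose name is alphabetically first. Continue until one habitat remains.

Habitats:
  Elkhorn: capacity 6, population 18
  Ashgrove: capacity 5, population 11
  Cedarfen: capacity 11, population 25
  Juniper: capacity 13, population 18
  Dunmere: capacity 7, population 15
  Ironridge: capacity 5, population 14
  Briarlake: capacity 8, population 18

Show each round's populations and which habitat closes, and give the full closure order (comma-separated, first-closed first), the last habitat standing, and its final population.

Round 1: Ashgrove=11 Briarlake=18 Cedarfen=25 Dunmere=15 Elkhorn=18 Ironridge=14 Juniper=18 → close Cedarfen (overflow 14)
  25÷6 = 4 each, +1 to first 1
Round 2: Ashgrove=16 Briarlake=22 Dunmere=19 Elkhorn=22 Ironridge=18 Juniper=22 → close Elkhorn (overflow 16)
  22÷5 = 4 each, +1 to first 2
Round 3: Ashgrove=21 Briarlake=27 Dunmere=23 Ironridge=22 Juniper=26 → close Briarlake (overflow 19)
  27÷4 = 6 each, +1 to first 3
Round 4: Ashgrove=28 Dunmere=30 Ironridge=29 Juniper=32 → close Ironridge (overflow 24)
  29÷3 = 9 each, +1 to first 2
Round 5: Ashgrove=38 Dunmere=40 Juniper=41 → close Ashgrove (overflow 33)
  38÷2 = 19 each, +1 to first 0
Round 6: Dunmere=59 Juniper=60 → close Dunmere (overflow 52)
  59÷1 = 59 each, +1 to first 0

Closure order: Cedarfen, Elkhorn, Briarlake, Ironridge, Ashgrove, Dunmere
Last habitat: Juniper with 119 animals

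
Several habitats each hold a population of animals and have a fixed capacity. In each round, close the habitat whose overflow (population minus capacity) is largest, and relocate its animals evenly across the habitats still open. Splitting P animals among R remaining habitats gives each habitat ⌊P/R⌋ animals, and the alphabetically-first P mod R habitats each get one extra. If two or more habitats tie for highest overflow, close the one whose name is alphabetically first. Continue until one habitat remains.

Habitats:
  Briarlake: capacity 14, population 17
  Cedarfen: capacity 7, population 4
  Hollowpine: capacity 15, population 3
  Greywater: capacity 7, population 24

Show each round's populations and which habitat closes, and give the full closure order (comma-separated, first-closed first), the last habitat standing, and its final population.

Closure order: Greywater, Briarlake, Cedarfen
Last habitat: Hollowpine with 48 animals

Round 1: Briarlake=17 Cedarfen=4 Greywater=24 Hollowpine=3 → close Greywater (overflow 17)
  24÷3 = 8 each, +1 to first 0
Round 2: Briarlake=25 Cedarfen=12 Hollowpine=11 → close Briarlake (overflow 11)
  25÷2 = 12 each, +1 to first 1
Round 3: Cedarfen=25 Hollowpine=23 → close Cedarfen (overflow 18)
  25÷1 = 25 each, +1 to first 0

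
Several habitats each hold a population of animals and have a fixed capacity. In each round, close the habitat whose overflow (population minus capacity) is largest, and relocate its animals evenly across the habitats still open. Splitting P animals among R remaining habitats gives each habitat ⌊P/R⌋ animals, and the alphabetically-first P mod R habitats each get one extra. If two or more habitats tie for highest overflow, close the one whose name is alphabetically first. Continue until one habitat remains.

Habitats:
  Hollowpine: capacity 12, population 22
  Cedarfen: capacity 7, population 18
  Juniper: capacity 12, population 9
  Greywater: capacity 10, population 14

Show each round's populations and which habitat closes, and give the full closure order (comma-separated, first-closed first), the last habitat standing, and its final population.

Round 1: Cedarfen=18 Greywater=14 Hollowpine=22 Juniper=9 → close Cedarfen (overflow 11)
  18÷3 = 6 each, +1 to first 0
Round 2: Greywater=20 Hollowpine=28 Juniper=15 → close Hollowpine (overflow 16)
  28÷2 = 14 each, +1 to first 0
Round 3: Greywater=34 Juniper=29 → close Greywater (overflow 24)
  34÷1 = 34 each, +1 to first 0

Closure order: Cedarfen, Hollowpine, Greywater
Last habitat: Juniper with 63 animals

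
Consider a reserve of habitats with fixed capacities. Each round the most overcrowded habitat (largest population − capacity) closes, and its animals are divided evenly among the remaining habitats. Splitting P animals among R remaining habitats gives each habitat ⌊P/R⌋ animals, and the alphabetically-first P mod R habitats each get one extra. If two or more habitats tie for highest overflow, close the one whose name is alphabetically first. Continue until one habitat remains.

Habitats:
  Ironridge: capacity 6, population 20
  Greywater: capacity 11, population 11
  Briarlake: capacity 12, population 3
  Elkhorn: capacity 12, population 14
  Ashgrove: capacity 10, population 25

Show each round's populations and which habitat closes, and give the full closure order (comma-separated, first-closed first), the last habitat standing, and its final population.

Round 1: Ashgrove=25 Briarlake=3 Elkhorn=14 Greywater=11 Ironridge=20 → close Ashgrove (overflow 15)
  25÷4 = 6 each, +1 to first 1
Round 2: Briarlake=10 Elkhorn=20 Greywater=17 Ironridge=26 → close Ironridge (overflow 20)
  26÷3 = 8 each, +1 to first 2
Round 3: Briarlake=19 Elkhorn=29 Greywater=25 → close Elkhorn (overflow 17)
  29÷2 = 14 each, +1 to first 1
Round 4: Briarlake=34 Greywater=39 → close Greywater (overflow 28)
  39÷1 = 39 each, +1 to first 0

Closure order: Ashgrove, Ironridge, Elkhorn, Greywater
Last habitat: Briarlake with 73 animals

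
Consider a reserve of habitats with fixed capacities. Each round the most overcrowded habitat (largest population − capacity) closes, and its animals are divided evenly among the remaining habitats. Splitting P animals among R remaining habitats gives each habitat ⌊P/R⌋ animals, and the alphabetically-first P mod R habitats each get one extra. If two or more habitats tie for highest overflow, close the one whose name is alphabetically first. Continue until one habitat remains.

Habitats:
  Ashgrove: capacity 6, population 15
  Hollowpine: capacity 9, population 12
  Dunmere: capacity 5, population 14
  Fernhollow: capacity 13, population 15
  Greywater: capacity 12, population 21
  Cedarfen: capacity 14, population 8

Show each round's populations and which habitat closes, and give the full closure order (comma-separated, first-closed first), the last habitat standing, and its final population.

Round 1: Ashgrove=15 Cedarfen=8 Dunmere=14 Fernhollow=15 Greywater=21 Hollowpine=12 → close Ashgrove (overflow 9)
  15÷5 = 3 each, +1 to first 0
Round 2: Cedarfen=11 Dunmere=17 Fernhollow=18 Greywater=24 Hollowpine=15 → close Dunmere (overflow 12)
  17÷4 = 4 each, +1 to first 1
Round 3: Cedarfen=16 Fernhollow=22 Greywater=28 Hollowpine=19 → close Greywater (overflow 16)
  28÷3 = 9 each, +1 to first 1
Round 4: Cedarfen=26 Fernhollow=31 Hollowpine=28 → close Hollowpine (overflow 19)
  28÷2 = 14 each, +1 to first 0
Round 5: Cedarfen=40 Fernhollow=45 → close Fernhollow (overflow 32)
  45÷1 = 45 each, +1 to first 0

Closure order: Ashgrove, Dunmere, Greywater, Hollowpine, Fernhollow
Last habitat: Cedarfen with 85 animals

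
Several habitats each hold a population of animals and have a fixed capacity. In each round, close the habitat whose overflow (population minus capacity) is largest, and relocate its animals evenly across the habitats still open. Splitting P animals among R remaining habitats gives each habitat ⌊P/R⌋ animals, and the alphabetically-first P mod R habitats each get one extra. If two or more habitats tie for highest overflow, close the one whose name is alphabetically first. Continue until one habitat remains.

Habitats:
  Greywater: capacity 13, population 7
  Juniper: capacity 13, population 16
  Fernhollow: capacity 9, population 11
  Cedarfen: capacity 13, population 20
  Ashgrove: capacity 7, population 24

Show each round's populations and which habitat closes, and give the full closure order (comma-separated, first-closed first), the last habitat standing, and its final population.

Round 1: Ashgrove=24 Cedarfen=20 Fernhollow=11 Greywater=7 Juniper=16 → close Ashgrove (overflow 17)
  24÷4 = 6 each, +1 to first 0
Round 2: Cedarfen=26 Fernhollow=17 Greywater=13 Juniper=22 → close Cedarfen (overflow 13)
  26÷3 = 8 each, +1 to first 2
Round 3: Fernhollow=26 Greywater=22 Juniper=30 → close Fernhollow (overflow 17)
  26÷2 = 13 each, +1 to first 0
Round 4: Greywater=35 Juniper=43 → close Juniper (overflow 30)
  43÷1 = 43 each, +1 to first 0

Closure order: Ashgrove, Cedarfen, Fernhollow, Juniper
Last habitat: Greywater with 78 animals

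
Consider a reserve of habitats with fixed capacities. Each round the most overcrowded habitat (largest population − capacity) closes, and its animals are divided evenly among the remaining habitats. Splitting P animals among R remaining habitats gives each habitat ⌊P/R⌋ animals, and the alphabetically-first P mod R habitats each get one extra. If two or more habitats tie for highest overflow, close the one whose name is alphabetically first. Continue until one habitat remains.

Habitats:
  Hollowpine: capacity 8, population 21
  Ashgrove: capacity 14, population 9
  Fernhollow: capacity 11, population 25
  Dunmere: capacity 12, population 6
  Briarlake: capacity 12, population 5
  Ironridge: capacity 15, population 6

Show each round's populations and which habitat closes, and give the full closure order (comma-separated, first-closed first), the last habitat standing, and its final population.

Closure order: Fernhollow, Hollowpine, Ashgrove, Briarlake, Dunmere
Last habitat: Ironridge with 72 animals

Round 1: Ashgrove=9 Briarlake=5 Dunmere=6 Fernhollow=25 Hollowpine=21 Ironridge=6 → close Fernhollow (overflow 14)
  25÷5 = 5 each, +1 to first 0
Round 2: Ashgrove=14 Briarlake=10 Dunmere=11 Hollowpine=26 Ironridge=11 → close Hollowpine (overflow 18)
  26÷4 = 6 each, +1 to first 2
Round 3: Ashgrove=21 Briarlake=17 Dunmere=17 Ironridge=17 → close Ashgrove (overflow 7)
  21÷3 = 7 each, +1 to first 0
Round 4: Briarlake=24 Dunmere=24 Ironridge=24 → close Briarlake (overflow 12)
  24÷2 = 12 each, +1 to first 0
Round 5: Dunmere=36 Ironridge=36 → close Dunmere (overflow 24)
  36÷1 = 36 each, +1 to first 0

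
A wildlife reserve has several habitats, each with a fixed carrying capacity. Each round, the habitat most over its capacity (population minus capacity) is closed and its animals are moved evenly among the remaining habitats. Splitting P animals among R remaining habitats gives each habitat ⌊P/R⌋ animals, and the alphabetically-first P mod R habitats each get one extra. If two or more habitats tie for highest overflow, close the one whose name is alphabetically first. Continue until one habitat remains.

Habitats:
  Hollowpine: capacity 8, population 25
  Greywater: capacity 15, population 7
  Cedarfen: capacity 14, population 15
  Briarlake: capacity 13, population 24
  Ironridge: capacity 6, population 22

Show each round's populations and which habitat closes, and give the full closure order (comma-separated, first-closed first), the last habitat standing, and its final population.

Closure order: Hollowpine, Ironridge, Briarlake, Cedarfen
Last habitat: Greywater with 93 animals

Round 1: Briarlake=24 Cedarfen=15 Greywater=7 Hollowpine=25 Ironridge=22 → close Hollowpine (overflow 17)
  25÷4 = 6 each, +1 to first 1
Round 2: Briarlake=31 Cedarfen=21 Greywater=13 Ironridge=28 → close Ironridge (overflow 22)
  28÷3 = 9 each, +1 to first 1
Round 3: Briarlake=41 Cedarfen=30 Greywater=22 → close Briarlake (overflow 28)
  41÷2 = 20 each, +1 to first 1
Round 4: Cedarfen=51 Greywater=42 → close Cedarfen (overflow 37)
  51÷1 = 51 each, +1 to first 0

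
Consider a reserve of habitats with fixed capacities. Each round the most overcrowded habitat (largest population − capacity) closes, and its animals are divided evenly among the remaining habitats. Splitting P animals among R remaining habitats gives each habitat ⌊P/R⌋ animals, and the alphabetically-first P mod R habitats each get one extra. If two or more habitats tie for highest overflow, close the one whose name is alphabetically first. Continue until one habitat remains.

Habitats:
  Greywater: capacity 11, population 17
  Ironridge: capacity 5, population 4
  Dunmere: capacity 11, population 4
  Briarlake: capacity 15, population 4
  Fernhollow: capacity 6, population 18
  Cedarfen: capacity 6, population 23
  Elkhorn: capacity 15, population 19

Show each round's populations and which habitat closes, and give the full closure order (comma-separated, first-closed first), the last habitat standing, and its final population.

Closure order: Cedarfen, Fernhollow, Greywater, Elkhorn, Ironridge, Dunmere
Last habitat: Briarlake with 89 animals

Round 1: Briarlake=4 Cedarfen=23 Dunmere=4 Elkhorn=19 Fernhollow=18 Greywater=17 Ironridge=4 → close Cedarfen (overflow 17)
  23÷6 = 3 each, +1 to first 5
Round 2: Briarlake=8 Dunmere=8 Elkhorn=23 Fernhollow=22 Greywater=21 Ironridge=7 → close Fernhollow (overflow 16)
  22÷5 = 4 each, +1 to first 2
Round 3: Briarlake=13 Dunmere=13 Elkhorn=27 Greywater=25 Ironridge=11 → close Greywater (overflow 14)
  25÷4 = 6 each, +1 to first 1
Round 4: Briarlake=20 Dunmere=19 Elkhorn=33 Ironridge=17 → close Elkhorn (overflow 18)
  33÷3 = 11 each, +1 to first 0
Round 5: Briarlake=31 Dunmere=30 Ironridge=28 → close Ironridge (overflow 23)
  28÷2 = 14 each, +1 to first 0
Round 6: Briarlake=45 Dunmere=44 → close Dunmere (overflow 33)
  44÷1 = 44 each, +1 to first 0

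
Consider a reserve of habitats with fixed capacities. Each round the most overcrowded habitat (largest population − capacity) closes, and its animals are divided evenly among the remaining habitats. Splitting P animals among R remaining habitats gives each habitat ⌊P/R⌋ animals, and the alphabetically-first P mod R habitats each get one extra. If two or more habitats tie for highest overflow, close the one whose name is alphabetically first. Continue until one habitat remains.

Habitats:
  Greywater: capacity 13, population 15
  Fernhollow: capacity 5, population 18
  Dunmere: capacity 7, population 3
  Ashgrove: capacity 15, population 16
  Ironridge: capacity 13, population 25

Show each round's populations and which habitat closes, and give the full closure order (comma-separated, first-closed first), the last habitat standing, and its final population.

Closure order: Fernhollow, Ironridge, Ashgrove, Greywater
Last habitat: Dunmere with 77 animals

Round 1: Ashgrove=16 Dunmere=3 Fernhollow=18 Greywater=15 Ironridge=25 → close Fernhollow (overflow 13)
  18÷4 = 4 each, +1 to first 2
Round 2: Ashgrove=21 Dunmere=8 Greywater=19 Ironridge=29 → close Ironridge (overflow 16)
  29÷3 = 9 each, +1 to first 2
Round 3: Ashgrove=31 Dunmere=18 Greywater=28 → close Ashgrove (overflow 16)
  31÷2 = 15 each, +1 to first 1
Round 4: Dunmere=34 Greywater=43 → close Greywater (overflow 30)
  43÷1 = 43 each, +1 to first 0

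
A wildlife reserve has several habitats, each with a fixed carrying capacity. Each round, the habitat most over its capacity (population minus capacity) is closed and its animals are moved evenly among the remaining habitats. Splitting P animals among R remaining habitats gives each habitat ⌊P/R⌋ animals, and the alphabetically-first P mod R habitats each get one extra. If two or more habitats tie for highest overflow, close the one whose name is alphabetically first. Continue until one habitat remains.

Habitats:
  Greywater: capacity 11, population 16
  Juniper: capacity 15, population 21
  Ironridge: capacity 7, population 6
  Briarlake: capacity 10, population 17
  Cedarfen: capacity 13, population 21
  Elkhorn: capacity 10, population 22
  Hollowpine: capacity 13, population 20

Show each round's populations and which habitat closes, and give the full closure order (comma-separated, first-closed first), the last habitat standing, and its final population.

Closure order: Elkhorn, Cedarfen, Briarlake, Hollowpine, Greywater, Juniper
Last habitat: Ironridge with 123 animals

Round 1: Briarlake=17 Cedarfen=21 Elkhorn=22 Greywater=16 Hollowpine=20 Ironridge=6 Juniper=21 → close Elkhorn (overflow 12)
  22÷6 = 3 each, +1 to first 4
Round 2: Briarlake=21 Cedarfen=25 Greywater=20 Hollowpine=24 Ironridge=9 Juniper=24 → close Cedarfen (overflow 12)
  25÷5 = 5 each, +1 to first 0
Round 3: Briarlake=26 Greywater=25 Hollowpine=29 Ironridge=14 Juniper=29 → close Briarlake (overflow 16)
  26÷4 = 6 each, +1 to first 2
Round 4: Greywater=32 Hollowpine=36 Ironridge=20 Juniper=35 → close Hollowpine (overflow 23)
  36÷3 = 12 each, +1 to first 0
Round 5: Greywater=44 Ironridge=32 Juniper=47 → close Greywater (overflow 33)
  44÷2 = 22 each, +1 to first 0
Round 6: Ironridge=54 Juniper=69 → close Juniper (overflow 54)
  69÷1 = 69 each, +1 to first 0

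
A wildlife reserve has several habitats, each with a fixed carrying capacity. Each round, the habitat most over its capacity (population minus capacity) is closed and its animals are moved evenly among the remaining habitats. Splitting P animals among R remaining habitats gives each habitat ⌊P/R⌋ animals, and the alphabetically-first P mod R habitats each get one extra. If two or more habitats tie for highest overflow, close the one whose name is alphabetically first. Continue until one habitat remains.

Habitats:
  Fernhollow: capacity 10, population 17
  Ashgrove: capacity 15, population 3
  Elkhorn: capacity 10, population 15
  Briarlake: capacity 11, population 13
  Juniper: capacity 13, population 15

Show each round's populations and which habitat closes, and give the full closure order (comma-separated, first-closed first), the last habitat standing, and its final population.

Closure order: Fernhollow, Elkhorn, Briarlake, Juniper
Last habitat: Ashgrove with 63 animals

Round 1: Ashgrove=3 Briarlake=13 Elkhorn=15 Fernhollow=17 Juniper=15 → close Fernhollow (overflow 7)
  17÷4 = 4 each, +1 to first 1
Round 2: Ashgrove=8 Briarlake=17 Elkhorn=19 Juniper=19 → close Elkhorn (overflow 9)
  19÷3 = 6 each, +1 to first 1
Round 3: Ashgrove=15 Briarlake=23 Juniper=25 → close Briarlake (overflow 12)
  23÷2 = 11 each, +1 to first 1
Round 4: Ashgrove=27 Juniper=36 → close Juniper (overflow 23)
  36÷1 = 36 each, +1 to first 0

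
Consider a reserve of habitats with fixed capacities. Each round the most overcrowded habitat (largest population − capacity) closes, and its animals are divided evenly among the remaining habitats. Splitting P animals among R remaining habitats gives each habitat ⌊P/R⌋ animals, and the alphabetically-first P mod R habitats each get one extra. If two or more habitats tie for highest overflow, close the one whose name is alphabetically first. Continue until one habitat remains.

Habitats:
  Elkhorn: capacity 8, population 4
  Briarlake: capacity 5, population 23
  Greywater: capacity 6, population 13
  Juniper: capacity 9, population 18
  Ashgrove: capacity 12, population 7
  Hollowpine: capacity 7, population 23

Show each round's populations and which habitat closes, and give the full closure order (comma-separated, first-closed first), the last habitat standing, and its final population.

Round 1: Ashgrove=7 Briarlake=23 Elkhorn=4 Greywater=13 Hollowpine=23 Juniper=18 → close Briarlake (overflow 18)
  23÷5 = 4 each, +1 to first 3
Round 2: Ashgrove=12 Elkhorn=9 Greywater=18 Hollowpine=27 Juniper=22 → close Hollowpine (overflow 20)
  27÷4 = 6 each, +1 to first 3
Round 3: Ashgrove=19 Elkhorn=16 Greywater=25 Juniper=28 → close Greywater (overflow 19)
  25÷3 = 8 each, +1 to first 1
Round 4: Ashgrove=28 Elkhorn=24 Juniper=36 → close Juniper (overflow 27)
  36÷2 = 18 each, +1 to first 0
Round 5: Ashgrove=46 Elkhorn=42 → close Ashgrove (overflow 34)
  46÷1 = 46 each, +1 to first 0

Closure order: Briarlake, Hollowpine, Greywater, Juniper, Ashgrove
Last habitat: Elkhorn with 88 animals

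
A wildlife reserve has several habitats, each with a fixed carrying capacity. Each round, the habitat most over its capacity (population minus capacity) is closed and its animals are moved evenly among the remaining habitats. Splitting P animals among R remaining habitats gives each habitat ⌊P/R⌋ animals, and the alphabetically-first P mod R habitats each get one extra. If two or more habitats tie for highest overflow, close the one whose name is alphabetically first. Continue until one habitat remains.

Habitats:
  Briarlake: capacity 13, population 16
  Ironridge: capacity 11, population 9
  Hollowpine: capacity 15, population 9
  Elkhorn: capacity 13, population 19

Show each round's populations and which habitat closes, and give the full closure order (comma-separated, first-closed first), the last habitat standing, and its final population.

Closure order: Elkhorn, Briarlake, Ironridge
Last habitat: Hollowpine with 53 animals

Round 1: Briarlake=16 Elkhorn=19 Hollowpine=9 Ironridge=9 → close Elkhorn (overflow 6)
  19÷3 = 6 each, +1 to first 1
Round 2: Briarlake=23 Hollowpine=15 Ironridge=15 → close Briarlake (overflow 10)
  23÷2 = 11 each, +1 to first 1
Round 3: Hollowpine=27 Ironridge=26 → close Ironridge (overflow 15)
  26÷1 = 26 each, +1 to first 0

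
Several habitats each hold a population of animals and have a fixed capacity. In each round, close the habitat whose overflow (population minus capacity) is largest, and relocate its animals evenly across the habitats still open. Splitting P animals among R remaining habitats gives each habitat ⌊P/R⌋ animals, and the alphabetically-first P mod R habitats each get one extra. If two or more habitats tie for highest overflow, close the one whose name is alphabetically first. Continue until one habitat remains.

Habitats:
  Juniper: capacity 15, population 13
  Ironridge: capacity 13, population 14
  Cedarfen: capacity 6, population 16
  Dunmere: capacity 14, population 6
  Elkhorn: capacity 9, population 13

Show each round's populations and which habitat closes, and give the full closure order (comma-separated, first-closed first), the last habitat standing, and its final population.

Round 1: Cedarfen=16 Dunmere=6 Elkhorn=13 Ironridge=14 Juniper=13 → close Cedarfen (overflow 10)
  16÷4 = 4 each, +1 to first 0
Round 2: Dunmere=10 Elkhorn=17 Ironridge=18 Juniper=17 → close Elkhorn (overflow 8)
  17÷3 = 5 each, +1 to first 2
Round 3: Dunmere=16 Ironridge=24 Juniper=22 → close Ironridge (overflow 11)
  24÷2 = 12 each, +1 to first 0
Round 4: Dunmere=28 Juniper=34 → close Juniper (overflow 19)
  34÷1 = 34 each, +1 to first 0

Closure order: Cedarfen, Elkhorn, Ironridge, Juniper
Last habitat: Dunmere with 62 animals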